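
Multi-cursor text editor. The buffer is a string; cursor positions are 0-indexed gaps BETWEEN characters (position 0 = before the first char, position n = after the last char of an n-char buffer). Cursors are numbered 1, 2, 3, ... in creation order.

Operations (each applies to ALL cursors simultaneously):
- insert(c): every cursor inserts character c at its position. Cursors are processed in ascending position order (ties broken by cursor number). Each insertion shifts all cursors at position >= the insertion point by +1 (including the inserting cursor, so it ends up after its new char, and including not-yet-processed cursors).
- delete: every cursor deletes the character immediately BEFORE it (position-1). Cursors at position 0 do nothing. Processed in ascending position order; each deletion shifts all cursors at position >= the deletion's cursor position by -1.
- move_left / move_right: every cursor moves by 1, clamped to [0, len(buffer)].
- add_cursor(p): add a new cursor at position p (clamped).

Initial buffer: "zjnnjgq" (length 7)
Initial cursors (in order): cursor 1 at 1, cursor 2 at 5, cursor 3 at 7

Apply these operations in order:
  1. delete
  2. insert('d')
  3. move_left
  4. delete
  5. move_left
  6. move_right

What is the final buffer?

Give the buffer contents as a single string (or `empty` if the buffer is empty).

Answer: djndd

Derivation:
After op 1 (delete): buffer="jnng" (len 4), cursors c1@0 c2@3 c3@4, authorship ....
After op 2 (insert('d')): buffer="djnndgd" (len 7), cursors c1@1 c2@5 c3@7, authorship 1...2.3
After op 3 (move_left): buffer="djnndgd" (len 7), cursors c1@0 c2@4 c3@6, authorship 1...2.3
After op 4 (delete): buffer="djndd" (len 5), cursors c1@0 c2@3 c3@4, authorship 1..23
After op 5 (move_left): buffer="djndd" (len 5), cursors c1@0 c2@2 c3@3, authorship 1..23
After op 6 (move_right): buffer="djndd" (len 5), cursors c1@1 c2@3 c3@4, authorship 1..23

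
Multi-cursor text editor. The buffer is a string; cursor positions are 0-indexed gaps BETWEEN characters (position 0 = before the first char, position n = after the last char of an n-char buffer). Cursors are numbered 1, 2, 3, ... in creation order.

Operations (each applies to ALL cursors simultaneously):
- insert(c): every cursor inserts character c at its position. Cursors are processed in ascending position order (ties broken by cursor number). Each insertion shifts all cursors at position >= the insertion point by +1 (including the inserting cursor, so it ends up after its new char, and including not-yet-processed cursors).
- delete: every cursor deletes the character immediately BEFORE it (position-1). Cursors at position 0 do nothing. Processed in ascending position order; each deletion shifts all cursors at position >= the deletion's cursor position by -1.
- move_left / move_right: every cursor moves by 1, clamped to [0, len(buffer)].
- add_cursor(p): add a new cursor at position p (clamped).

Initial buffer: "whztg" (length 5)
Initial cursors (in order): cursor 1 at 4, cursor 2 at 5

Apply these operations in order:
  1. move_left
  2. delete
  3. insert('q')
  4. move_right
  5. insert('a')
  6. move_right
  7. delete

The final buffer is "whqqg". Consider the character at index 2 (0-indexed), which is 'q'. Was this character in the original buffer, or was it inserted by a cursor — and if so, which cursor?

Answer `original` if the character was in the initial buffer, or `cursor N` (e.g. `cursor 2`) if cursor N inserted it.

Answer: cursor 1

Derivation:
After op 1 (move_left): buffer="whztg" (len 5), cursors c1@3 c2@4, authorship .....
After op 2 (delete): buffer="whg" (len 3), cursors c1@2 c2@2, authorship ...
After op 3 (insert('q')): buffer="whqqg" (len 5), cursors c1@4 c2@4, authorship ..12.
After op 4 (move_right): buffer="whqqg" (len 5), cursors c1@5 c2@5, authorship ..12.
After op 5 (insert('a')): buffer="whqqgaa" (len 7), cursors c1@7 c2@7, authorship ..12.12
After op 6 (move_right): buffer="whqqgaa" (len 7), cursors c1@7 c2@7, authorship ..12.12
After op 7 (delete): buffer="whqqg" (len 5), cursors c1@5 c2@5, authorship ..12.
Authorship (.=original, N=cursor N): . . 1 2 .
Index 2: author = 1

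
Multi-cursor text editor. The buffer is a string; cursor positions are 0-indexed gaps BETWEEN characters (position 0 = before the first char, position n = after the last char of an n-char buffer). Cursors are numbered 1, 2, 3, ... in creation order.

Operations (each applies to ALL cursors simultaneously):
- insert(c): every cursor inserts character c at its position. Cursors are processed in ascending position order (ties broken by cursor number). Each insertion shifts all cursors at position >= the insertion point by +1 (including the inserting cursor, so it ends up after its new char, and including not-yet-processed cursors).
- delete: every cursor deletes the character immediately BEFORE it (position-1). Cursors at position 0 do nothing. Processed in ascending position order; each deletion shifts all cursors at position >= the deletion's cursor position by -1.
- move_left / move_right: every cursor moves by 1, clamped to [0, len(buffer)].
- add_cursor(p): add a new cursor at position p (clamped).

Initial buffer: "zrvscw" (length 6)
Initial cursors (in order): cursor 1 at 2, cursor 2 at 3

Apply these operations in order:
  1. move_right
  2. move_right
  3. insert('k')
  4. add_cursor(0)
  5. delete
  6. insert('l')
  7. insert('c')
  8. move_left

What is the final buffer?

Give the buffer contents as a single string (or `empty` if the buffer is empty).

Answer: lczrvslcclcw

Derivation:
After op 1 (move_right): buffer="zrvscw" (len 6), cursors c1@3 c2@4, authorship ......
After op 2 (move_right): buffer="zrvscw" (len 6), cursors c1@4 c2@5, authorship ......
After op 3 (insert('k')): buffer="zrvskckw" (len 8), cursors c1@5 c2@7, authorship ....1.2.
After op 4 (add_cursor(0)): buffer="zrvskckw" (len 8), cursors c3@0 c1@5 c2@7, authorship ....1.2.
After op 5 (delete): buffer="zrvscw" (len 6), cursors c3@0 c1@4 c2@5, authorship ......
After op 6 (insert('l')): buffer="lzrvslclw" (len 9), cursors c3@1 c1@6 c2@8, authorship 3....1.2.
After op 7 (insert('c')): buffer="lczrvslcclcw" (len 12), cursors c3@2 c1@8 c2@11, authorship 33....11.22.
After op 8 (move_left): buffer="lczrvslcclcw" (len 12), cursors c3@1 c1@7 c2@10, authorship 33....11.22.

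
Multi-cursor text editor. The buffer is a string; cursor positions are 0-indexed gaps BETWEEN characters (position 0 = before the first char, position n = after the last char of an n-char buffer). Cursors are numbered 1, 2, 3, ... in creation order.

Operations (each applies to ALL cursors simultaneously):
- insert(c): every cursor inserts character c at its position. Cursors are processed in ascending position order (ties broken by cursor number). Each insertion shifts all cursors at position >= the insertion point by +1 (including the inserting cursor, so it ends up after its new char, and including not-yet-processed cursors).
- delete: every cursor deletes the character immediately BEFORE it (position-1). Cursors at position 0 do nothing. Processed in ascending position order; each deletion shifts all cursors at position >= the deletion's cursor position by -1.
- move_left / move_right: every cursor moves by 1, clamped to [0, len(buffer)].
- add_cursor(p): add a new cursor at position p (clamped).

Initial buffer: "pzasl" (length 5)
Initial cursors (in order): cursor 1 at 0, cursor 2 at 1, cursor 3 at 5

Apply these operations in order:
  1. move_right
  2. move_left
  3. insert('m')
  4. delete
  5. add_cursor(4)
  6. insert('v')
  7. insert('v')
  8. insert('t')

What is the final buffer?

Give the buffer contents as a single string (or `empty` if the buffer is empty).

After op 1 (move_right): buffer="pzasl" (len 5), cursors c1@1 c2@2 c3@5, authorship .....
After op 2 (move_left): buffer="pzasl" (len 5), cursors c1@0 c2@1 c3@4, authorship .....
After op 3 (insert('m')): buffer="mpmzasml" (len 8), cursors c1@1 c2@3 c3@7, authorship 1.2...3.
After op 4 (delete): buffer="pzasl" (len 5), cursors c1@0 c2@1 c3@4, authorship .....
After op 5 (add_cursor(4)): buffer="pzasl" (len 5), cursors c1@0 c2@1 c3@4 c4@4, authorship .....
After op 6 (insert('v')): buffer="vpvzasvvl" (len 9), cursors c1@1 c2@3 c3@8 c4@8, authorship 1.2...34.
After op 7 (insert('v')): buffer="vvpvvzasvvvvl" (len 13), cursors c1@2 c2@5 c3@12 c4@12, authorship 11.22...3434.
After op 8 (insert('t')): buffer="vvtpvvtzasvvvvttl" (len 17), cursors c1@3 c2@7 c3@16 c4@16, authorship 111.222...343434.

Answer: vvtpvvtzasvvvvttl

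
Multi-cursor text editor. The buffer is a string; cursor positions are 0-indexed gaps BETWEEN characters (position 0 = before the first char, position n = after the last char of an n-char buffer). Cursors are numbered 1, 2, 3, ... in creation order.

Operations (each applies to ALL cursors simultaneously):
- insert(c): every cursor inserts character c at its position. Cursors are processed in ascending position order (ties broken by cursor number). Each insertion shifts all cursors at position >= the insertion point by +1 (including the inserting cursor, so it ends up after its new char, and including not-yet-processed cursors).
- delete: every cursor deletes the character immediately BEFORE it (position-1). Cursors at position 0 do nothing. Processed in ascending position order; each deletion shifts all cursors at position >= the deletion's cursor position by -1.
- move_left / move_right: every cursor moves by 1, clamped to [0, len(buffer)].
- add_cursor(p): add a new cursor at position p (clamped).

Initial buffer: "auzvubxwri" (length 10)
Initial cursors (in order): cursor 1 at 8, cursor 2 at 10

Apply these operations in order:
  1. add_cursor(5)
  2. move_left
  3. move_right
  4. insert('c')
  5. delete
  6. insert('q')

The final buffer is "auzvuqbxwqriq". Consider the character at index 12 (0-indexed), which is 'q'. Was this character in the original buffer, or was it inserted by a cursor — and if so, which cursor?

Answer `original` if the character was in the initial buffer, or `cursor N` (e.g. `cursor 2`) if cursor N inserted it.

Answer: cursor 2

Derivation:
After op 1 (add_cursor(5)): buffer="auzvubxwri" (len 10), cursors c3@5 c1@8 c2@10, authorship ..........
After op 2 (move_left): buffer="auzvubxwri" (len 10), cursors c3@4 c1@7 c2@9, authorship ..........
After op 3 (move_right): buffer="auzvubxwri" (len 10), cursors c3@5 c1@8 c2@10, authorship ..........
After op 4 (insert('c')): buffer="auzvucbxwcric" (len 13), cursors c3@6 c1@10 c2@13, authorship .....3...1..2
After op 5 (delete): buffer="auzvubxwri" (len 10), cursors c3@5 c1@8 c2@10, authorship ..........
After op 6 (insert('q')): buffer="auzvuqbxwqriq" (len 13), cursors c3@6 c1@10 c2@13, authorship .....3...1..2
Authorship (.=original, N=cursor N): . . . . . 3 . . . 1 . . 2
Index 12: author = 2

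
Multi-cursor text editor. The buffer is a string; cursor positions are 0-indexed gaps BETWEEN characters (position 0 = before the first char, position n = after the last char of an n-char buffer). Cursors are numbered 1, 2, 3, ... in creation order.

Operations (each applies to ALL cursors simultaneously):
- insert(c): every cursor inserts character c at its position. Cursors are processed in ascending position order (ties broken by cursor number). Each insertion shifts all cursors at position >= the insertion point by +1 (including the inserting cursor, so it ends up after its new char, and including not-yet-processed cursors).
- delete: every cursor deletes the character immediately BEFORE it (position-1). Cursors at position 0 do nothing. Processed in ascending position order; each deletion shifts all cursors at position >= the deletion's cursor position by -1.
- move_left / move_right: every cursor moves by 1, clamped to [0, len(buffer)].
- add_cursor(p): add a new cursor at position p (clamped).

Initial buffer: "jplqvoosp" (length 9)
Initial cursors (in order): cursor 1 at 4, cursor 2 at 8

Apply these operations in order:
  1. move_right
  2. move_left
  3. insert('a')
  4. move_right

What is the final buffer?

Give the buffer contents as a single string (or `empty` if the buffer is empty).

Answer: jplqavoosap

Derivation:
After op 1 (move_right): buffer="jplqvoosp" (len 9), cursors c1@5 c2@9, authorship .........
After op 2 (move_left): buffer="jplqvoosp" (len 9), cursors c1@4 c2@8, authorship .........
After op 3 (insert('a')): buffer="jplqavoosap" (len 11), cursors c1@5 c2@10, authorship ....1....2.
After op 4 (move_right): buffer="jplqavoosap" (len 11), cursors c1@6 c2@11, authorship ....1....2.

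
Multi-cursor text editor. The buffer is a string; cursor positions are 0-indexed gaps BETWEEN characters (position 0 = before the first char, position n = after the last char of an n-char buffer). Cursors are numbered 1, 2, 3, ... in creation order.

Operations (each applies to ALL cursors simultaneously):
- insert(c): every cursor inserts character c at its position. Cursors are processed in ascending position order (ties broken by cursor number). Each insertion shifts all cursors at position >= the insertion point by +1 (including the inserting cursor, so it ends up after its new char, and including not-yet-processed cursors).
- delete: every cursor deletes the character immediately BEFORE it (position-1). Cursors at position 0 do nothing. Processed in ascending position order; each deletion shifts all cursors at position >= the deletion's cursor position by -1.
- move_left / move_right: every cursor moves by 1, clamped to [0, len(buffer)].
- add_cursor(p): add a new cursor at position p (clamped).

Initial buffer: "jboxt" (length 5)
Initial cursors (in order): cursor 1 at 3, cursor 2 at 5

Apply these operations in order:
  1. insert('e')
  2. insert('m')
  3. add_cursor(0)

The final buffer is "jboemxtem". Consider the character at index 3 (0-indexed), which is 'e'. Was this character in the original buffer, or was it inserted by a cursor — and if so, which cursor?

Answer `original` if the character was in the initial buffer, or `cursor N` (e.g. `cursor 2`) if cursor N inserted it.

Answer: cursor 1

Derivation:
After op 1 (insert('e')): buffer="jboexte" (len 7), cursors c1@4 c2@7, authorship ...1..2
After op 2 (insert('m')): buffer="jboemxtem" (len 9), cursors c1@5 c2@9, authorship ...11..22
After op 3 (add_cursor(0)): buffer="jboemxtem" (len 9), cursors c3@0 c1@5 c2@9, authorship ...11..22
Authorship (.=original, N=cursor N): . . . 1 1 . . 2 2
Index 3: author = 1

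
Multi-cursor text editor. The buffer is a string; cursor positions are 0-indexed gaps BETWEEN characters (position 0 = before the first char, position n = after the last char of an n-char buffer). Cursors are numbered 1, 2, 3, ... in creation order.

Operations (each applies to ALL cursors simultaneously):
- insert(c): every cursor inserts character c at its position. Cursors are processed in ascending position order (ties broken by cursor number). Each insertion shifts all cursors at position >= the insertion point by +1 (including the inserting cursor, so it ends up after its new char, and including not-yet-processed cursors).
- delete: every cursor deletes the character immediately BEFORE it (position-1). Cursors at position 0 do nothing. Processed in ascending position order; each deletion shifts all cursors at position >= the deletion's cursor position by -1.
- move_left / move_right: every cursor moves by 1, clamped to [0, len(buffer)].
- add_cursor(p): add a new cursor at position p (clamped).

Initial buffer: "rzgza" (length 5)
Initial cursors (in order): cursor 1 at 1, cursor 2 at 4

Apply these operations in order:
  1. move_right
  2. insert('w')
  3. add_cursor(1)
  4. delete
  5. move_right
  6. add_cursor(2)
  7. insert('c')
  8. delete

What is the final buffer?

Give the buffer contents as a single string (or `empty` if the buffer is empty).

Answer: zgza

Derivation:
After op 1 (move_right): buffer="rzgza" (len 5), cursors c1@2 c2@5, authorship .....
After op 2 (insert('w')): buffer="rzwgzaw" (len 7), cursors c1@3 c2@7, authorship ..1...2
After op 3 (add_cursor(1)): buffer="rzwgzaw" (len 7), cursors c3@1 c1@3 c2@7, authorship ..1...2
After op 4 (delete): buffer="zgza" (len 4), cursors c3@0 c1@1 c2@4, authorship ....
After op 5 (move_right): buffer="zgza" (len 4), cursors c3@1 c1@2 c2@4, authorship ....
After op 6 (add_cursor(2)): buffer="zgza" (len 4), cursors c3@1 c1@2 c4@2 c2@4, authorship ....
After op 7 (insert('c')): buffer="zcgcczac" (len 8), cursors c3@2 c1@5 c4@5 c2@8, authorship .3.14..2
After op 8 (delete): buffer="zgza" (len 4), cursors c3@1 c1@2 c4@2 c2@4, authorship ....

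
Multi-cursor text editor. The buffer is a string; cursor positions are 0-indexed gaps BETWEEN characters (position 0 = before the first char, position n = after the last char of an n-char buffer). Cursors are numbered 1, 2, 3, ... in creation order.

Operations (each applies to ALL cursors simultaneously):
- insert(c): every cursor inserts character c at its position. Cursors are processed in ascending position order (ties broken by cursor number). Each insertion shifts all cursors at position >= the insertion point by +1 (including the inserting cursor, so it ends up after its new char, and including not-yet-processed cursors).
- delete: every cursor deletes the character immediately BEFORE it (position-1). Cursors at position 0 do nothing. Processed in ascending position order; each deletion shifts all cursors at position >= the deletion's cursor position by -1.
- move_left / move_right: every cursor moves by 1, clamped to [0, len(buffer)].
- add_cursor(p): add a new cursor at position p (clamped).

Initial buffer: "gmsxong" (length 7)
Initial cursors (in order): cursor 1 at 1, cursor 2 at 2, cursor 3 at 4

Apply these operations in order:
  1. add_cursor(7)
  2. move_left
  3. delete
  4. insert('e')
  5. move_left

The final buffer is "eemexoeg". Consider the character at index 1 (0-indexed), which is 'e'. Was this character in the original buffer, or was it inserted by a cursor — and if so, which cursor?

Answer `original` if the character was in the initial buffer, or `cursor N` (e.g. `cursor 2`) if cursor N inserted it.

Answer: cursor 2

Derivation:
After op 1 (add_cursor(7)): buffer="gmsxong" (len 7), cursors c1@1 c2@2 c3@4 c4@7, authorship .......
After op 2 (move_left): buffer="gmsxong" (len 7), cursors c1@0 c2@1 c3@3 c4@6, authorship .......
After op 3 (delete): buffer="mxog" (len 4), cursors c1@0 c2@0 c3@1 c4@3, authorship ....
After op 4 (insert('e')): buffer="eemexoeg" (len 8), cursors c1@2 c2@2 c3@4 c4@7, authorship 12.3..4.
After op 5 (move_left): buffer="eemexoeg" (len 8), cursors c1@1 c2@1 c3@3 c4@6, authorship 12.3..4.
Authorship (.=original, N=cursor N): 1 2 . 3 . . 4 .
Index 1: author = 2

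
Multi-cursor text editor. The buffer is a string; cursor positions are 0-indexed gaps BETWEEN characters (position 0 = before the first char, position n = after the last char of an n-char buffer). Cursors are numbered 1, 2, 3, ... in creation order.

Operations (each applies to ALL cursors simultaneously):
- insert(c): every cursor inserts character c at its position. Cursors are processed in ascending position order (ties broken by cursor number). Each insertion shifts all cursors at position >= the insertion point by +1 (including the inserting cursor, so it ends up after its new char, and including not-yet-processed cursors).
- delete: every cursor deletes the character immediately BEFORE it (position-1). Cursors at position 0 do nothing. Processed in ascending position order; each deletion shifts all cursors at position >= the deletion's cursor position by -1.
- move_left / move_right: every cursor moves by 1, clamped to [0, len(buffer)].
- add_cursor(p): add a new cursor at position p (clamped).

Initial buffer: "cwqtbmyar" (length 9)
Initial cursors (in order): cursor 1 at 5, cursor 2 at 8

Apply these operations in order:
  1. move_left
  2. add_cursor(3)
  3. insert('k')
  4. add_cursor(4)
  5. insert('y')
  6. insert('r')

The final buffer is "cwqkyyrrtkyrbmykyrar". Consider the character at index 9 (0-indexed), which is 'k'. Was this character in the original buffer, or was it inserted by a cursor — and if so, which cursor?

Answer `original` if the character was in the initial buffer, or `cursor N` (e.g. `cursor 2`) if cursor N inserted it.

Answer: cursor 1

Derivation:
After op 1 (move_left): buffer="cwqtbmyar" (len 9), cursors c1@4 c2@7, authorship .........
After op 2 (add_cursor(3)): buffer="cwqtbmyar" (len 9), cursors c3@3 c1@4 c2@7, authorship .........
After op 3 (insert('k')): buffer="cwqktkbmykar" (len 12), cursors c3@4 c1@6 c2@10, authorship ...3.1...2..
After op 4 (add_cursor(4)): buffer="cwqktkbmykar" (len 12), cursors c3@4 c4@4 c1@6 c2@10, authorship ...3.1...2..
After op 5 (insert('y')): buffer="cwqkyytkybmykyar" (len 16), cursors c3@6 c4@6 c1@9 c2@14, authorship ...334.11...22..
After op 6 (insert('r')): buffer="cwqkyyrrtkyrbmykyrar" (len 20), cursors c3@8 c4@8 c1@12 c2@18, authorship ...33434.111...222..
Authorship (.=original, N=cursor N): . . . 3 3 4 3 4 . 1 1 1 . . . 2 2 2 . .
Index 9: author = 1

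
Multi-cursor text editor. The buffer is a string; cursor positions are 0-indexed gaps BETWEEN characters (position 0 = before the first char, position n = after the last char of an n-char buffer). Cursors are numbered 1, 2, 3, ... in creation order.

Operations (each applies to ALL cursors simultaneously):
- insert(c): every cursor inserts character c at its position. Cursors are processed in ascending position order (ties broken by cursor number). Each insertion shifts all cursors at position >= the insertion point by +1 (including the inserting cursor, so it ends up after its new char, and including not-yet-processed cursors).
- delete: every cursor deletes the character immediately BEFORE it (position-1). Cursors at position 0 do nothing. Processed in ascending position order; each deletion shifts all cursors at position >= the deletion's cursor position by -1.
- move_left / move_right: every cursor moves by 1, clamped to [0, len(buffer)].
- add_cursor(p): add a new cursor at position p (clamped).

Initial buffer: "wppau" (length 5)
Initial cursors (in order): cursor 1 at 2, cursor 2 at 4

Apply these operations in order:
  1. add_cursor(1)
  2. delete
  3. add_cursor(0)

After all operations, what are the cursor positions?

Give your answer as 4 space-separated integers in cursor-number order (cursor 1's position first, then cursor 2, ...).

After op 1 (add_cursor(1)): buffer="wppau" (len 5), cursors c3@1 c1@2 c2@4, authorship .....
After op 2 (delete): buffer="pu" (len 2), cursors c1@0 c3@0 c2@1, authorship ..
After op 3 (add_cursor(0)): buffer="pu" (len 2), cursors c1@0 c3@0 c4@0 c2@1, authorship ..

Answer: 0 1 0 0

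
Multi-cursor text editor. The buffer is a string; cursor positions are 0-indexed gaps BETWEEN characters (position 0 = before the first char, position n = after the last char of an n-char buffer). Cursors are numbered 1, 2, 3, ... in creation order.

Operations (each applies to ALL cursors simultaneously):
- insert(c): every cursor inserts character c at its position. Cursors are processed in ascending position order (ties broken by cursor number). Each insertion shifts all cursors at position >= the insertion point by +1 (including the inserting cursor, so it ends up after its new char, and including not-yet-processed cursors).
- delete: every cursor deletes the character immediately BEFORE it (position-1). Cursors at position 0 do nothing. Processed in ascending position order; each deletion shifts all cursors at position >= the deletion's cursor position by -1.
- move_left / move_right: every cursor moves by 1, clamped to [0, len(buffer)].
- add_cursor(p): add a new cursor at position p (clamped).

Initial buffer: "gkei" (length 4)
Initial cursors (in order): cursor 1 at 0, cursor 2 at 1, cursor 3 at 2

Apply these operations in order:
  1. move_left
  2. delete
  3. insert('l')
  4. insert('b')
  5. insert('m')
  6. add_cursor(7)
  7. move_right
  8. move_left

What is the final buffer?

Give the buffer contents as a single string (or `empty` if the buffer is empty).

Answer: lllbbbmmmkei

Derivation:
After op 1 (move_left): buffer="gkei" (len 4), cursors c1@0 c2@0 c3@1, authorship ....
After op 2 (delete): buffer="kei" (len 3), cursors c1@0 c2@0 c3@0, authorship ...
After op 3 (insert('l')): buffer="lllkei" (len 6), cursors c1@3 c2@3 c3@3, authorship 123...
After op 4 (insert('b')): buffer="lllbbbkei" (len 9), cursors c1@6 c2@6 c3@6, authorship 123123...
After op 5 (insert('m')): buffer="lllbbbmmmkei" (len 12), cursors c1@9 c2@9 c3@9, authorship 123123123...
After op 6 (add_cursor(7)): buffer="lllbbbmmmkei" (len 12), cursors c4@7 c1@9 c2@9 c3@9, authorship 123123123...
After op 7 (move_right): buffer="lllbbbmmmkei" (len 12), cursors c4@8 c1@10 c2@10 c3@10, authorship 123123123...
After op 8 (move_left): buffer="lllbbbmmmkei" (len 12), cursors c4@7 c1@9 c2@9 c3@9, authorship 123123123...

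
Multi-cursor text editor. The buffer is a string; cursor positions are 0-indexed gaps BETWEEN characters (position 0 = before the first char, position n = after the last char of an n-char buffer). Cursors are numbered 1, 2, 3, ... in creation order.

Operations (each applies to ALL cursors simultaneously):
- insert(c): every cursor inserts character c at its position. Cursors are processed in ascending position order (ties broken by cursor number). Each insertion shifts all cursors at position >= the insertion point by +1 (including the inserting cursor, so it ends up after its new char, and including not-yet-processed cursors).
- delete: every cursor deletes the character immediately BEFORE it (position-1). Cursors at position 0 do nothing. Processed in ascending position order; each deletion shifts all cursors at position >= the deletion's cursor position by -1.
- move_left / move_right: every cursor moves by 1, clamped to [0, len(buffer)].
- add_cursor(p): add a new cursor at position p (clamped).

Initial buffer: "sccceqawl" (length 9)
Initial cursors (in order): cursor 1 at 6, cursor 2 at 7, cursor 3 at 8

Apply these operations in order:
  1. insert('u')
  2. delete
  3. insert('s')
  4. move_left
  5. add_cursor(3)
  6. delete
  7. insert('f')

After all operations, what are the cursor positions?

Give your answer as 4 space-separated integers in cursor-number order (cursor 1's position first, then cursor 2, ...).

After op 1 (insert('u')): buffer="scccequauwul" (len 12), cursors c1@7 c2@9 c3@11, authorship ......1.2.3.
After op 2 (delete): buffer="sccceqawl" (len 9), cursors c1@6 c2@7 c3@8, authorship .........
After op 3 (insert('s')): buffer="sccceqsaswsl" (len 12), cursors c1@7 c2@9 c3@11, authorship ......1.2.3.
After op 4 (move_left): buffer="sccceqsaswsl" (len 12), cursors c1@6 c2@8 c3@10, authorship ......1.2.3.
After op 5 (add_cursor(3)): buffer="sccceqsaswsl" (len 12), cursors c4@3 c1@6 c2@8 c3@10, authorship ......1.2.3.
After op 6 (delete): buffer="sccesssl" (len 8), cursors c4@2 c1@4 c2@5 c3@6, authorship ....123.
After op 7 (insert('f')): buffer="scfcefsfsfsl" (len 12), cursors c4@3 c1@6 c2@8 c3@10, authorship ..4..112233.

Answer: 6 8 10 3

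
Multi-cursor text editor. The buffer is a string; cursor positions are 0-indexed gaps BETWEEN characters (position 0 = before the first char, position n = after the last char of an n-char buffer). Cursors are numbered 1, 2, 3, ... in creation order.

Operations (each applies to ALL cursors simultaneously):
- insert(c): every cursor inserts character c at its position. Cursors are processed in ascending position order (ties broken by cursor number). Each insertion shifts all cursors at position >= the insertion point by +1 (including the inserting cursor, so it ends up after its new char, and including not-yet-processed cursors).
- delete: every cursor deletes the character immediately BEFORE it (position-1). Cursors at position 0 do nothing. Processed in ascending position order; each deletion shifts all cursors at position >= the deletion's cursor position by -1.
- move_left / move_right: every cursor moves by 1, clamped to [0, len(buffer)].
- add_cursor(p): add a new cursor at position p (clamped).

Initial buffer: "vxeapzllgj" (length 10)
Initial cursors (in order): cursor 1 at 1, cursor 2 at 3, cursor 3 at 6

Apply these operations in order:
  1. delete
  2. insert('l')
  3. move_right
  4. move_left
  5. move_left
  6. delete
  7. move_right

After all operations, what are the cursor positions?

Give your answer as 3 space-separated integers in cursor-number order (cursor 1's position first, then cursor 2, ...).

After op 1 (delete): buffer="xapllgj" (len 7), cursors c1@0 c2@1 c3@3, authorship .......
After op 2 (insert('l')): buffer="lxlaplllgj" (len 10), cursors c1@1 c2@3 c3@6, authorship 1.2..3....
After op 3 (move_right): buffer="lxlaplllgj" (len 10), cursors c1@2 c2@4 c3@7, authorship 1.2..3....
After op 4 (move_left): buffer="lxlaplllgj" (len 10), cursors c1@1 c2@3 c3@6, authorship 1.2..3....
After op 5 (move_left): buffer="lxlaplllgj" (len 10), cursors c1@0 c2@2 c3@5, authorship 1.2..3....
After op 6 (delete): buffer="llalllgj" (len 8), cursors c1@0 c2@1 c3@3, authorship 12.3....
After op 7 (move_right): buffer="llalllgj" (len 8), cursors c1@1 c2@2 c3@4, authorship 12.3....

Answer: 1 2 4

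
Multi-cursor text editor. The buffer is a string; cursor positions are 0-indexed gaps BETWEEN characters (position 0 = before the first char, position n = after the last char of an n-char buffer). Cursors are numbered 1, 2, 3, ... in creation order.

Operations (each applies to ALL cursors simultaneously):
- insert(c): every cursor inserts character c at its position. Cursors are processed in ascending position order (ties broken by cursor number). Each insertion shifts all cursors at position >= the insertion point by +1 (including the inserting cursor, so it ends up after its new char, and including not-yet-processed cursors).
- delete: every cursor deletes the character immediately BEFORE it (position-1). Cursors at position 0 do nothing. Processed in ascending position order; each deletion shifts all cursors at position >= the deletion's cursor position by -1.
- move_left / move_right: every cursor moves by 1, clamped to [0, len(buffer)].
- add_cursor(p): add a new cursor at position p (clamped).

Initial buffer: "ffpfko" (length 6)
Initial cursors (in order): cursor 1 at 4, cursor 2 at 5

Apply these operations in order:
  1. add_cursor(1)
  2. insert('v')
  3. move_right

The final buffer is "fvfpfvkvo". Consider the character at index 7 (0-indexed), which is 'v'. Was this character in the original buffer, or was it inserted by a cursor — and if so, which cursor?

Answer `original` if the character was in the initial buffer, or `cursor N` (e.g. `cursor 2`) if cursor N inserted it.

Answer: cursor 2

Derivation:
After op 1 (add_cursor(1)): buffer="ffpfko" (len 6), cursors c3@1 c1@4 c2@5, authorship ......
After op 2 (insert('v')): buffer="fvfpfvkvo" (len 9), cursors c3@2 c1@6 c2@8, authorship .3...1.2.
After op 3 (move_right): buffer="fvfpfvkvo" (len 9), cursors c3@3 c1@7 c2@9, authorship .3...1.2.
Authorship (.=original, N=cursor N): . 3 . . . 1 . 2 .
Index 7: author = 2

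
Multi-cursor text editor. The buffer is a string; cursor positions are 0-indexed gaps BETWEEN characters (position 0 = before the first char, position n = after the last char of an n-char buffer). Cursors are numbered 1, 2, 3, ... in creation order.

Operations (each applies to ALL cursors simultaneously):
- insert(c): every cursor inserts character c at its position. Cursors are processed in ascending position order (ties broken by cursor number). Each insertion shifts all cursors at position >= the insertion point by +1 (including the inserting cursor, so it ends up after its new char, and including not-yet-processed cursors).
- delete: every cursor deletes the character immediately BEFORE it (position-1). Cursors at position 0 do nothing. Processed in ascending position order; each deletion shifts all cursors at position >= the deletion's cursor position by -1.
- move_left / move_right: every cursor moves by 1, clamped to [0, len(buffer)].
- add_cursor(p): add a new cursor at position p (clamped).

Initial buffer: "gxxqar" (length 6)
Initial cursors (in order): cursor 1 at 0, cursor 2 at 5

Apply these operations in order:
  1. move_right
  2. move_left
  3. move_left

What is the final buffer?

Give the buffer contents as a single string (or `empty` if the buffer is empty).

Answer: gxxqar

Derivation:
After op 1 (move_right): buffer="gxxqar" (len 6), cursors c1@1 c2@6, authorship ......
After op 2 (move_left): buffer="gxxqar" (len 6), cursors c1@0 c2@5, authorship ......
After op 3 (move_left): buffer="gxxqar" (len 6), cursors c1@0 c2@4, authorship ......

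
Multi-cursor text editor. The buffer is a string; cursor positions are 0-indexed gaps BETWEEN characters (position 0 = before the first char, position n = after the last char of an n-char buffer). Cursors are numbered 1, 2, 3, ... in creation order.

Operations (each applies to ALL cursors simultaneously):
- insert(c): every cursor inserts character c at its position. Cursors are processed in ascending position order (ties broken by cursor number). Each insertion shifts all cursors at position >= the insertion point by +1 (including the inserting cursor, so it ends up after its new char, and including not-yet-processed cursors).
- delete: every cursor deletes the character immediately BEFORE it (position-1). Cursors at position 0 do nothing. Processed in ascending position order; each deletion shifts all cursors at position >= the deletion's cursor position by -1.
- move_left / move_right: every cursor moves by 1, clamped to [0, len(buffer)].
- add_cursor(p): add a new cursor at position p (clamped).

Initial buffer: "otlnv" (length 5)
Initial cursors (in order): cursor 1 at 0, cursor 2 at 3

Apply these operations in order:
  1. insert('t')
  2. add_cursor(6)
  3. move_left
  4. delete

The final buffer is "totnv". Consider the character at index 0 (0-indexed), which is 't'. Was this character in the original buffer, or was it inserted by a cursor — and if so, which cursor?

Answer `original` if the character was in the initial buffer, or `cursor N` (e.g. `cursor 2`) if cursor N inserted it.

After op 1 (insert('t')): buffer="totltnv" (len 7), cursors c1@1 c2@5, authorship 1...2..
After op 2 (add_cursor(6)): buffer="totltnv" (len 7), cursors c1@1 c2@5 c3@6, authorship 1...2..
After op 3 (move_left): buffer="totltnv" (len 7), cursors c1@0 c2@4 c3@5, authorship 1...2..
After op 4 (delete): buffer="totnv" (len 5), cursors c1@0 c2@3 c3@3, authorship 1....
Authorship (.=original, N=cursor N): 1 . . . .
Index 0: author = 1

Answer: cursor 1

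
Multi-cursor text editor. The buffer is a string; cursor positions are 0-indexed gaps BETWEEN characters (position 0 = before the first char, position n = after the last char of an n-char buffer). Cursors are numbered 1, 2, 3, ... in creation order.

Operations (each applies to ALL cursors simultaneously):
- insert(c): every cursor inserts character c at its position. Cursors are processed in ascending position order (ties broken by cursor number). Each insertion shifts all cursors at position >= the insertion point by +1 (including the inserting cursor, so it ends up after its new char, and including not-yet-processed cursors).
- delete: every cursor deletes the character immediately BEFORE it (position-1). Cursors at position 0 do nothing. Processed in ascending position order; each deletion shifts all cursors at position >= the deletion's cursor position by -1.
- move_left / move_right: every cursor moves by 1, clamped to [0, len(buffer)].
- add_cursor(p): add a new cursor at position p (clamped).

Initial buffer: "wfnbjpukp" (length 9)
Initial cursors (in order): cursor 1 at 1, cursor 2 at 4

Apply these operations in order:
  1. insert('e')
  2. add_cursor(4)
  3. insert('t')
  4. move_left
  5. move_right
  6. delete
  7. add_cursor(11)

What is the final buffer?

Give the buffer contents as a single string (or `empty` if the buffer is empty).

Answer: wefnbejpukp

Derivation:
After op 1 (insert('e')): buffer="wefnbejpukp" (len 11), cursors c1@2 c2@6, authorship .1...2.....
After op 2 (add_cursor(4)): buffer="wefnbejpukp" (len 11), cursors c1@2 c3@4 c2@6, authorship .1...2.....
After op 3 (insert('t')): buffer="wetfntbetjpukp" (len 14), cursors c1@3 c3@6 c2@9, authorship .11..3.22.....
After op 4 (move_left): buffer="wetfntbetjpukp" (len 14), cursors c1@2 c3@5 c2@8, authorship .11..3.22.....
After op 5 (move_right): buffer="wetfntbetjpukp" (len 14), cursors c1@3 c3@6 c2@9, authorship .11..3.22.....
After op 6 (delete): buffer="wefnbejpukp" (len 11), cursors c1@2 c3@4 c2@6, authorship .1...2.....
After op 7 (add_cursor(11)): buffer="wefnbejpukp" (len 11), cursors c1@2 c3@4 c2@6 c4@11, authorship .1...2.....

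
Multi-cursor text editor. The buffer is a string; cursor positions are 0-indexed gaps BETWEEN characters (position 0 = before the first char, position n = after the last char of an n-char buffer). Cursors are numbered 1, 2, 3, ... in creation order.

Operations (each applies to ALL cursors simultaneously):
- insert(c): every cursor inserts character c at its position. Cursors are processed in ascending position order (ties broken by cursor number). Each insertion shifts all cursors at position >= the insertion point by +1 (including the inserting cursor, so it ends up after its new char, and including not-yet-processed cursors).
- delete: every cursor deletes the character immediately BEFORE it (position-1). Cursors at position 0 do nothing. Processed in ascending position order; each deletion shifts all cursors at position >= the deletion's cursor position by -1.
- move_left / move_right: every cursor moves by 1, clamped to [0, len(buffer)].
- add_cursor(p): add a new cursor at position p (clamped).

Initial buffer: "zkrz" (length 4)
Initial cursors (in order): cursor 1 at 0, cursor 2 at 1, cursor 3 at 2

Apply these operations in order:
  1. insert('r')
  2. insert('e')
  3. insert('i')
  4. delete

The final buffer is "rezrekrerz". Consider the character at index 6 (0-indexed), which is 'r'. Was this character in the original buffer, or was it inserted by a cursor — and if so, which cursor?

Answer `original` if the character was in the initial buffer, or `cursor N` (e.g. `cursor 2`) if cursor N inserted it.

Answer: cursor 3

Derivation:
After op 1 (insert('r')): buffer="rzrkrrz" (len 7), cursors c1@1 c2@3 c3@5, authorship 1.2.3..
After op 2 (insert('e')): buffer="rezrekrerz" (len 10), cursors c1@2 c2@5 c3@8, authorship 11.22.33..
After op 3 (insert('i')): buffer="reizreikreirz" (len 13), cursors c1@3 c2@7 c3@11, authorship 111.222.333..
After op 4 (delete): buffer="rezrekrerz" (len 10), cursors c1@2 c2@5 c3@8, authorship 11.22.33..
Authorship (.=original, N=cursor N): 1 1 . 2 2 . 3 3 . .
Index 6: author = 3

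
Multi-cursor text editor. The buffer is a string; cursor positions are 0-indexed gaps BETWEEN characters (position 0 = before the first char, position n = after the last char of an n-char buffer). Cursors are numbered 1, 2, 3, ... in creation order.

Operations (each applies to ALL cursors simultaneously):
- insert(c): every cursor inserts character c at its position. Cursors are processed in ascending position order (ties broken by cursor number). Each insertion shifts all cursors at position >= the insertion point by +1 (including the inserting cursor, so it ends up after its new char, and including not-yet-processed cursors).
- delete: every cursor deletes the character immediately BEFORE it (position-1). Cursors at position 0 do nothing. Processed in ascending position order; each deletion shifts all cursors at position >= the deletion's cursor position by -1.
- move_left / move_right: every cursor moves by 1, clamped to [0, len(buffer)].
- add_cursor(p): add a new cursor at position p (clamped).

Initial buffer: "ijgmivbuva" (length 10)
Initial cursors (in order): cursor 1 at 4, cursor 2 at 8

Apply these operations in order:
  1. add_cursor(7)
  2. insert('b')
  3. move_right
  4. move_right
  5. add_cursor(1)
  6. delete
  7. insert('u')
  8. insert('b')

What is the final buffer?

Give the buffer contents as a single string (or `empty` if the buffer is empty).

After op 1 (add_cursor(7)): buffer="ijgmivbuva" (len 10), cursors c1@4 c3@7 c2@8, authorship ..........
After op 2 (insert('b')): buffer="ijgmbivbbubva" (len 13), cursors c1@5 c3@9 c2@11, authorship ....1...3.2..
After op 3 (move_right): buffer="ijgmbivbbubva" (len 13), cursors c1@6 c3@10 c2@12, authorship ....1...3.2..
After op 4 (move_right): buffer="ijgmbivbbubva" (len 13), cursors c1@7 c3@11 c2@13, authorship ....1...3.2..
After op 5 (add_cursor(1)): buffer="ijgmbivbbubva" (len 13), cursors c4@1 c1@7 c3@11 c2@13, authorship ....1...3.2..
After op 6 (delete): buffer="jgmbibbuv" (len 9), cursors c4@0 c1@5 c3@8 c2@9, authorship ...1..3..
After op 7 (insert('u')): buffer="ujgmbiubbuuvu" (len 13), cursors c4@1 c1@7 c3@11 c2@13, authorship 4...1.1.3.3.2
After op 8 (insert('b')): buffer="ubjgmbiubbbuubvub" (len 17), cursors c4@2 c1@9 c3@14 c2@17, authorship 44...1.11.3.33.22

Answer: ubjgmbiubbbuubvub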